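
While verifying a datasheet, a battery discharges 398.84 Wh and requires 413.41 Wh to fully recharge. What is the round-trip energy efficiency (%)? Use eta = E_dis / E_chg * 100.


eta_e = E_dis / E_chg * 100 = 398.84 / 413.41 * 100 = 96.48%

96.48%


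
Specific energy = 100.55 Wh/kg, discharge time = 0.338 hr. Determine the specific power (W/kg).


P_specific = E / t = 100.55 / 0.338 = 297.5 W/kg

297.5 W/kg


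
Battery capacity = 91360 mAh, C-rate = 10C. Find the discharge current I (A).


Convert: capacity = 91360 mAh = 91.36 Ah
I = C_rate * capacity = 10 * 91.36 = 913.6 A

913.6 A


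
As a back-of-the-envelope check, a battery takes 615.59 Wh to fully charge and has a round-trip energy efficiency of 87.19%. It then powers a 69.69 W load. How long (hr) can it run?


Step 1: E_discharge = eta/100 * E_charge = 87.19/100 * 615.59 = 536.73 Wh
Step 2: t = E_discharge / P = 536.73 / 69.69 = 7.702 hr

7.702 hr


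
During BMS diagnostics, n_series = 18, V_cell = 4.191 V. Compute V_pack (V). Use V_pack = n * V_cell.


V_pack = n * V_cell = 18 * 4.191 = 75.438 V

75.438 V


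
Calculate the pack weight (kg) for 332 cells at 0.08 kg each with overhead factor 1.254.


m_pack = n * m_cell * overhead = 332 * 0.08 * 1.254 = 33.31 kg

33.31 kg


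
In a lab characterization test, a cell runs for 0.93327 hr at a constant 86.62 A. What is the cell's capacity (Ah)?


C = I * t = 86.62 * 0.93327 = 80.84 Ah

80.84 Ah


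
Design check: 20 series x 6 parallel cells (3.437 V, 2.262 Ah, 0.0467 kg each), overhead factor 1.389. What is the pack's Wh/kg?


Step 1: V_pack = 20 * 3.437 = 68.74 V
Step 2: C_pack = 6 * 2.262 = 13.572 Ah
Step 3: E_pack = V_pack * C_pack = 68.74 * 13.572 = 932.94 Wh
Step 4: m_pack = 20 * 6 * 0.0467 * 1.389 = 7.784 kg
Step 5: ED = E_pack / m_pack = 932.94 / 7.784 = 119.9 Wh/kg

119.9 Wh/kg


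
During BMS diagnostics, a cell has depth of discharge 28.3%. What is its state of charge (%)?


SOC = 100 - DOD = 100 - 28.3 = 71.7%

71.7%


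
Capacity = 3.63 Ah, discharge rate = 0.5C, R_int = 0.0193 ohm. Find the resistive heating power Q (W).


Step 1: I = C_rate * capacity = 0.5 * 3.63 = 1.815 A
Step 2: Q = I^2 * R = 1.815^2 * 0.0193 = 3.2942 * 0.0193 = 0.06358 W

0.06358 W


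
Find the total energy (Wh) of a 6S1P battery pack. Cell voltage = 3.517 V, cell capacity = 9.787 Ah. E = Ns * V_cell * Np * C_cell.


E = Ns * Vcell * Np * Ccell = 6 * 3.517 * 1 * 9.787 = 206.5 Wh

206.5 Wh


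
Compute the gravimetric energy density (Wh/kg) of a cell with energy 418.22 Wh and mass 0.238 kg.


Specific energy = 418.22 Wh / 0.238 kg = 1757 Wh/kg

1757 Wh/kg


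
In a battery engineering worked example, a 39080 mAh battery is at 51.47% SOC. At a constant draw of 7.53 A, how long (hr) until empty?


Convert: C_total = 39080 mAh = 39.08 Ah
Step 1: remaining = SOC/100 * C_total = 51.47/100 * 39.08 = 20.114 Ah
Step 2: t = remaining / I = 20.114 / 7.53 = 2.671 hr

2.671 hr


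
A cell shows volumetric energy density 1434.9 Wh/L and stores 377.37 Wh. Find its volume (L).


V = E / ED = 377.37 / 1434.9 = 0.2630 L

0.2630 L


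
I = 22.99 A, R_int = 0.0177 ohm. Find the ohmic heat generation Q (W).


I^2 = 528.54
Q = 528.54 * 0.0177 = 9.355 W

9.355 W


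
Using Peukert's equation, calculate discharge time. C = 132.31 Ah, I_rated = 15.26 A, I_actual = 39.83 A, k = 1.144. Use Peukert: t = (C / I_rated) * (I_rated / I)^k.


Step 1: t_rated = C / I_rated = 132.31 / 15.26 = 8.6704 hr
Step 2: ratio = 15.26 / 39.83 = 0.38313
Step 3: ratio^k = 0.38313^1.144 = 0.33369
Step 4: t = t_rated * ratio^k = 8.6704 * 0.33369 = 2.893 hr

2.893 hr


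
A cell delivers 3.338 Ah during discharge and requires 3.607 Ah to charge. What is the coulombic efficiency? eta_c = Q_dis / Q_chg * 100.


eta_c = Q_dis / Q_chg * 100 = 3.338 / 3.607 * 100 = 92.54%

92.54%


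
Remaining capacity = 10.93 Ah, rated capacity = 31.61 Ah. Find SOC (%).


SOC% = 10.93 / 31.61 * 100 = 34.58%

34.58%


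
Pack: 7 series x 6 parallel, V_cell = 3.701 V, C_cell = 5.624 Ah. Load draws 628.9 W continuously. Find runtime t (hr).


Step 1: E_pack = Ns * V_cell * Np * C_cell = 7 * 3.701 * 6 * 5.624 = 874.21 Wh
Step 2: t = E_pack / P = 874.21 / 628.9 = 1.390 hr

1.390 hr


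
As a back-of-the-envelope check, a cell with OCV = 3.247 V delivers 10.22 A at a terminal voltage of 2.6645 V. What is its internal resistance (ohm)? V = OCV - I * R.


R = (OCV - V) / I = (3.247 - 2.6645) / 10.22 = 0.05700 ohm

0.05700 ohm


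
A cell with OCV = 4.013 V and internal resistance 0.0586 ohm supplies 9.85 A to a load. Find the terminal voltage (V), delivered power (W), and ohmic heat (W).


Step 1: V_terminal = OCV - I*R = 4.013 - 9.85 * 0.0586 = 3.4358 V
Step 2: P_out = V_terminal * I = 3.4358 * 9.85 = 33.84 W
Step 3: Q = I^2 * R = 9.85^2 * 0.0586 = 5.686 W

V=3.4358 V, P=33.84 W, Q=5.686 W


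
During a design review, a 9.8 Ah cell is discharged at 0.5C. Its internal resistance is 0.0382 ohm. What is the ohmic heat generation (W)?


Step 1: I = C_rate * capacity = 0.5 * 9.8 = 4.9 A
Step 2: Q = I^2 * R = 4.9^2 * 0.0382 = 24.01 * 0.0382 = 0.9172 W

0.9172 W


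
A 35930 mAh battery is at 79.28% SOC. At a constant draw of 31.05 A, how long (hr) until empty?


Convert: C_total = 35930 mAh = 35.93 Ah
Step 1: remaining = SOC/100 * C_total = 79.28/100 * 35.93 = 28.485 Ah
Step 2: t = remaining / I = 28.485 / 31.05 = 0.9174 hr

0.9174 hr


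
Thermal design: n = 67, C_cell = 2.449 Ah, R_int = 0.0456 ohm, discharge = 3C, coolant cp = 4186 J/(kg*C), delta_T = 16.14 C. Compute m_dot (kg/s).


Step 1: I = 3 * 2.449 = 7.347 A
Step 2: Q_cell = I^2 * R = 7.347^2 * 0.0456 = 2.4614 W
Step 3: Q_total = 67 * 2.4614 = 164.91 W
Step 4: m_dot = Q_total / (cp * dT) = 164.91 / (4186 * 16.14) = 0.002441 kg/s

0.002441 kg/s


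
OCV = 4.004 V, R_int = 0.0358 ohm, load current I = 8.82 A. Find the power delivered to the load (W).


Step 1: V_terminal = OCV - I*R = 4.004 - 8.82 * 0.0358 = 3.6882 V
Step 2: P_out = V_terminal * I = 3.6882 * 8.82 = 32.53 W

32.53 W


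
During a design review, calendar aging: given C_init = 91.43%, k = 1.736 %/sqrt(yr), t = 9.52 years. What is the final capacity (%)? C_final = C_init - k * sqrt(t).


sqrt(t) = sqrt(9.52) = 3.0854
C_final = 91.43 - 1.736 * 3.0854 = 86.07%

86.07%


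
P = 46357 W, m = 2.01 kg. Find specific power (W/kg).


Specific power = 46357 W / 2.01 kg = 23060 W/kg

23060 W/kg


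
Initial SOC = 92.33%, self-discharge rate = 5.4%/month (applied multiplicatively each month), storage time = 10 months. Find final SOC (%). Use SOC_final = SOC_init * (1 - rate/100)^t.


decay = (1 - 5.4/100)^10 = 0.574
SOC_final = 92.33 * 0.574 = 53.00%

53.00%


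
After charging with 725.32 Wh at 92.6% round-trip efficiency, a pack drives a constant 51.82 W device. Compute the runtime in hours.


Step 1: E_discharge = eta/100 * E_charge = 92.6/100 * 725.32 = 671.65 Wh
Step 2: t = E_discharge / P = 671.65 / 51.82 = 12.96 hr

12.96 hr


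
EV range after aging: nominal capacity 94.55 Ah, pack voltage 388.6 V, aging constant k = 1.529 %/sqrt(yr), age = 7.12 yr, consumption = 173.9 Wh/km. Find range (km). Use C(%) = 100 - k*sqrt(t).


Step 1: capacity retention = 100 - 1.529 * sqrt(7.12) = 100 - 1.529 * 2.6683 = 95.92%
Step 2: C_now = 94.55 * 95.92/100 = 90.692 Ah
Step 3: E_pack = V * C_now = 388.6 * 90.692 = 35243 Wh
Step 4: range = E_pack / consumption = 35243 / 173.9 = 202.7 km

202.7 km


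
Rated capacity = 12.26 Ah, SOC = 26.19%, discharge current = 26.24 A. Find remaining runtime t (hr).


Step 1: remaining = SOC/100 * C_total = 26.19/100 * 12.26 = 3.2109 Ah
Step 2: t = remaining / I = 3.2109 / 26.24 = 0.1224 hr

0.1224 hr


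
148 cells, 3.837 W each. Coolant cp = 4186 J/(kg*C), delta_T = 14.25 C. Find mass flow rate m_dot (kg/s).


Q_total = 148 * 3.837 = 567.88 W
m_dot = Q_total / (cp * dT) = 567.88 / (4186 * 14.25) = 0.009520 kg/s

0.009520 kg/s


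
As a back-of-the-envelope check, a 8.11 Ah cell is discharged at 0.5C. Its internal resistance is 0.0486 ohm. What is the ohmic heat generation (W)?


Step 1: I = C_rate * capacity = 0.5 * 8.11 = 4.055 A
Step 2: Q = I^2 * R = 4.055^2 * 0.0486 = 16.443 * 0.0486 = 0.7991 W

0.7991 W


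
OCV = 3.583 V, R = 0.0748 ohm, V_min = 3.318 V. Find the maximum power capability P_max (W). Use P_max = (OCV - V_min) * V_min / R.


P_max = (OCV - V_min) * V_min / R = (3.583 - 3.318) * 3.318 / 0.0748 = 0.265 * 3.318 / 0.0748 = 11.75 W

11.75 W


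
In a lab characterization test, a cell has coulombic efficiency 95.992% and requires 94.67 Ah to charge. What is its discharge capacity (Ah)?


Q_dis = eta/100 * Q_chg = 95.992/100 * 94.67 = 90.88 Ah

90.88 Ah


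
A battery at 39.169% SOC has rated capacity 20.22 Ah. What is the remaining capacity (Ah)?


remaining = SOC / 100 * total = 39.169 / 100 * 20.22 = 7.920 Ah

7.920 Ah


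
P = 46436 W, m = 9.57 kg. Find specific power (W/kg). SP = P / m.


Specific power = 46436 W / 9.57 kg = 4852 W/kg

4852 W/kg


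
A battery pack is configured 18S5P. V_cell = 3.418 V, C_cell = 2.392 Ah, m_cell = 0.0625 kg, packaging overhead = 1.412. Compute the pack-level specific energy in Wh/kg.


Step 1: V_pack = 18 * 3.418 = 61.524 V
Step 2: C_pack = 5 * 2.392 = 11.96 Ah
Step 3: E_pack = V_pack * C_pack = 61.524 * 11.96 = 735.83 Wh
Step 4: m_pack = 18 * 5 * 0.0625 * 1.412 = 7.9425 kg
Step 5: ED = E_pack / m_pack = 735.83 / 7.9425 = 92.64 Wh/kg

92.64 Wh/kg


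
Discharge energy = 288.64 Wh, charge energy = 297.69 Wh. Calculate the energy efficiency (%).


Round-trip efficiency = 288.64/297.69 * 100% = 96.96%

96.96%


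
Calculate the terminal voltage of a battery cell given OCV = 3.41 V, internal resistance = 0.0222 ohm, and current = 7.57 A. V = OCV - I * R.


IR drop = 7.57 * 0.0222 = 0.16805 V
V = 3.41 - 0.16805 = 3.242 V

3.242 V


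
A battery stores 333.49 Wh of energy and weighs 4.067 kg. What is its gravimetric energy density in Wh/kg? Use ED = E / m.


Specific energy = 333.49 Wh / 4.067 kg = 82.00 Wh/kg

82.00 Wh/kg


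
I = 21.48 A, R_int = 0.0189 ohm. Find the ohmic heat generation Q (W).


Q = I^2 * R = 21.48^2 * 0.0189 = 8.720 W

8.720 W


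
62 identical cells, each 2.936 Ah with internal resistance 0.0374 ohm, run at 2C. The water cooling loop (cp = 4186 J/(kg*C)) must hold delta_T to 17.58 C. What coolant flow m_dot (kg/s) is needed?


Step 1: I = 2 * 2.936 = 5.872 A
Step 2: Q_cell = I^2 * R = 5.872^2 * 0.0374 = 1.2896 W
Step 3: Q_total = 62 * 1.2896 = 79.955 W
Step 4: m_dot = Q_total / (cp * dT) = 79.955 / (4186 * 17.58) = 0.001086 kg/s

0.001086 kg/s


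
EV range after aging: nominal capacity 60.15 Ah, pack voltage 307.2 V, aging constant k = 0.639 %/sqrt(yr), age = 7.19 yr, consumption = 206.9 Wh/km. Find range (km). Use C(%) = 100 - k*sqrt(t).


Step 1: capacity retention = 100 - 0.639 * sqrt(7.19) = 100 - 0.639 * 2.6814 = 98.287%
Step 2: C_now = 60.15 * 98.287/100 = 59.12 Ah
Step 3: E_pack = V * C_now = 307.2 * 59.12 = 18162 Wh
Step 4: range = E_pack / consumption = 18162 / 206.9 = 87.78 km

87.78 km


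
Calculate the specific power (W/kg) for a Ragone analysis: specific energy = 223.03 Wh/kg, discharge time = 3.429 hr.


Specific power = 223.03 Wh/kg / 3.429 hr = 65.04 W/kg

65.04 W/kg


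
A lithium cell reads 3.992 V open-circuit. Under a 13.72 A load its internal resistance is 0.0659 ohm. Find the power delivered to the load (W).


Step 1: V_terminal = OCV - I*R = 3.992 - 13.72 * 0.0659 = 3.0879 V
Step 2: P_out = V_terminal * I = 3.0879 * 13.72 = 42.37 W

42.37 W


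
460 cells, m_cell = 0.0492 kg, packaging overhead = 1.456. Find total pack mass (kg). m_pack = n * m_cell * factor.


m_pack = n * m_cell * overhead = 460 * 0.0492 * 1.456 = 32.95 kg

32.95 kg


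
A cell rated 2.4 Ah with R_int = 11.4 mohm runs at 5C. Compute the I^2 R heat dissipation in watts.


Convert: R = 11.4 mohm = 0.0114 ohm
Step 1: I = C_rate * capacity = 5 * 2.4 = 12 A
Step 2: Q = I^2 * R = 12^2 * 0.0114 = 144 * 0.0114 = 1.642 W

1.642 W


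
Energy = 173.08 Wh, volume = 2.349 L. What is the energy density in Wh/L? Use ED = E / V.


ED = E / V = 173.08 / 2.349 = 73.68 Wh/L

73.68 Wh/L


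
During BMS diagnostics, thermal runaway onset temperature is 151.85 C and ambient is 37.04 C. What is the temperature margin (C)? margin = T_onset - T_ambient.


Safety margin = 151.85 C - 37.04 C = 114.81 C

114.81 C


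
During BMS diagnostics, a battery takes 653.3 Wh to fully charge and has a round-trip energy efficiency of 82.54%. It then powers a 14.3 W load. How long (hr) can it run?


Step 1: E_discharge = eta/100 * E_charge = 82.54/100 * 653.3 = 539.23 Wh
Step 2: t = E_discharge / P = 539.23 / 14.3 = 37.71 hr

37.71 hr


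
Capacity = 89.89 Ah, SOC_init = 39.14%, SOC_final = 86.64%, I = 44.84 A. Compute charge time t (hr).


Step 1: dSOC = 86.64% - 39.14% = 47.5%
Step 2: delta_Ah = 89.89 * 47.5 / 100 = 42.698 Ah
Step 3: t = 42.698 / 44.84 = 0.9522 hr

0.9522 hr


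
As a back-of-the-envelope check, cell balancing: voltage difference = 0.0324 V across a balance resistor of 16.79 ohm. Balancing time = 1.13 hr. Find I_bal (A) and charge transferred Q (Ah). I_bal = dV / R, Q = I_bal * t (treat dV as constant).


I_bal = dV / R = 0.0324 / 16.79 = 0.0019297 A
Q = I_bal * t = 0.0019297 * 1.13 = 0.002181 Ah

I=0.0019297 A, Q=0.002181 Ah


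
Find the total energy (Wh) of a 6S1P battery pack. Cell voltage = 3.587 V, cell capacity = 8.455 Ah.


E = Ns * Vcell * Np * Ccell = 6 * 3.587 * 1 * 8.455 = 182.0 Wh

182.0 Wh


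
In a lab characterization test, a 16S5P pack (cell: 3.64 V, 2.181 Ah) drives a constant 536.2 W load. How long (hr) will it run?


Step 1: E_pack = Ns * V_cell * Np * C_cell = 16 * 3.64 * 5 * 2.181 = 635.11 Wh
Step 2: t = E_pack / P = 635.11 / 536.2 = 1.184 hr

1.184 hr


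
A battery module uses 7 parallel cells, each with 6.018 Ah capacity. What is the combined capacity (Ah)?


Parallel capacities add: 7 * 6.018 Ah = 42.126 Ah

42.126 Ah


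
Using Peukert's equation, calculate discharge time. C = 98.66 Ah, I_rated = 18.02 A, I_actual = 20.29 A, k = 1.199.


Step 1: t_rated = C / I_rated = 98.66 / 18.02 = 5.475 hr
Step 2: ratio = 18.02 / 20.29 = 0.88812
Step 3: ratio^k = 0.88812^1.199 = 0.8674
Step 4: t = t_rated * ratio^k = 5.475 * 0.8674 = 4.749 hr

4.749 hr


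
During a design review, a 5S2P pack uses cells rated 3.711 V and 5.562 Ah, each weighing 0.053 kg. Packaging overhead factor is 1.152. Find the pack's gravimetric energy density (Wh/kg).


Step 1: V_pack = 5 * 3.711 = 18.555 V
Step 2: C_pack = 2 * 5.562 = 11.124 Ah
Step 3: E_pack = V_pack * C_pack = 18.555 * 11.124 = 206.41 Wh
Step 4: m_pack = 5 * 2 * 0.053 * 1.152 = 0.61056 kg
Step 5: ED = E_pack / m_pack = 206.41 / 0.61056 = 338.1 Wh/kg

338.1 Wh/kg


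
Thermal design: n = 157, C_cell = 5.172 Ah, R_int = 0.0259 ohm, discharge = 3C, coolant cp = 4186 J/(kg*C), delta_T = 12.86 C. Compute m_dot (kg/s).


Step 1: I = 3 * 5.172 = 15.516 A
Step 2: Q_cell = I^2 * R = 15.516^2 * 0.0259 = 6.2353 W
Step 3: Q_total = 157 * 6.2353 = 978.94 W
Step 4: m_dot = Q_total / (cp * dT) = 978.94 / (4186 * 12.86) = 0.01819 kg/s

0.01819 kg/s


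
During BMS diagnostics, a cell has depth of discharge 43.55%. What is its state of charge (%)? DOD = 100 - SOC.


SOC = 100 - DOD = 100 - 43.55 = 56.45%

56.45%


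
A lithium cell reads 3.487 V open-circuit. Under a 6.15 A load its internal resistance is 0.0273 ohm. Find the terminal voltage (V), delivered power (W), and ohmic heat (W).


Step 1: V_terminal = OCV - I*R = 3.487 - 6.15 * 0.0273 = 3.3191 V
Step 2: P_out = V_terminal * I = 3.3191 * 6.15 = 20.41 W
Step 3: Q = I^2 * R = 6.15^2 * 0.0273 = 1.033 W

V=3.3191 V, P=20.41 W, Q=1.033 W


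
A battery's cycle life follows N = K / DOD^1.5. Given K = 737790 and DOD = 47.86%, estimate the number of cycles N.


DOD^1.5 = 331.1
N = K / DOD^1.5 = 737790 / 331.1 = 2228

2228 cycles


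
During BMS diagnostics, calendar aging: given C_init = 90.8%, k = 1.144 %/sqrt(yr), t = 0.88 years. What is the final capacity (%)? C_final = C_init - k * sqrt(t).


Step 1: sqrt(0.88 yr) = 0.93808
Step 2: drop = 1.144 * 0.93808 = 1.0732
Step 3: C_final = 90.8 - 1.0732 = 89.73%

89.73%


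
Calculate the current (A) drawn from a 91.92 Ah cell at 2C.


I = C_rate * capacity = 2 * 91.92 = 183.84 A

183.84 A


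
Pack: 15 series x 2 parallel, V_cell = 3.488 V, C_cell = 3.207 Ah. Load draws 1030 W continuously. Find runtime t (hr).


Step 1: E_pack = Ns * V_cell * Np * C_cell = 15 * 3.488 * 2 * 3.207 = 335.58 Wh
Step 2: t = E_pack / P = 335.58 / 1030 = 0.3258 hr

0.3258 hr


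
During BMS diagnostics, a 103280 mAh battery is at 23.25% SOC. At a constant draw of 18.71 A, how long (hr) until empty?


Convert: C_total = 103280 mAh = 103.28 Ah
Step 1: remaining = SOC/100 * C_total = 23.25/100 * 103.28 = 24.013 Ah
Step 2: t = remaining / I = 24.013 / 18.71 = 1.283 hr

1.283 hr


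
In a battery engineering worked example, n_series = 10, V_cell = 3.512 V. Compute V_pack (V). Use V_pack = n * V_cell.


With 10 cells in series at 3.512 V each, V_pack = 35.12 V

35.12 V


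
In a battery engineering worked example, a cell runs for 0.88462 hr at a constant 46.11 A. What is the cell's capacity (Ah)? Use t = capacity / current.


C = I * t = 46.11 * 0.88462 = 40.79 Ah

40.79 Ah


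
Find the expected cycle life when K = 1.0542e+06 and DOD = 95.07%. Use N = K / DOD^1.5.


DOD^1.5 = 926.97
N = K / DOD^1.5 = 1.0542e+06 / 926.97 = 1137

1137 cycles


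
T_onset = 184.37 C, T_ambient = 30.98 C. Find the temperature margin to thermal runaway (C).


margin = T_onset - T_ambient = 184.37 - 30.98 = 153.39 C

153.39 C


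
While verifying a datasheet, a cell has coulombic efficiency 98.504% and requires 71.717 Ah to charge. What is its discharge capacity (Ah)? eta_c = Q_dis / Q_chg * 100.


Q_dis = eta/100 * Q_chg = 98.504/100 * 71.717 = 70.64 Ah

70.64 Ah


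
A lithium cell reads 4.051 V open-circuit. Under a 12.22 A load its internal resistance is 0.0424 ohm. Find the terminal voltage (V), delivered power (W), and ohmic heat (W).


Step 1: V_terminal = OCV - I*R = 4.051 - 12.22 * 0.0424 = 3.5329 V
Step 2: P_out = V_terminal * I = 3.5329 * 12.22 = 43.17 W
Step 3: Q = I^2 * R = 12.22^2 * 0.0424 = 6.332 W

V=3.5329 V, P=43.17 W, Q=6.332 W


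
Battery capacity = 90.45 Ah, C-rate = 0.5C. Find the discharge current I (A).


I = C_rate * capacity = 0.5 * 90.45 = 45.225 A

45.225 A


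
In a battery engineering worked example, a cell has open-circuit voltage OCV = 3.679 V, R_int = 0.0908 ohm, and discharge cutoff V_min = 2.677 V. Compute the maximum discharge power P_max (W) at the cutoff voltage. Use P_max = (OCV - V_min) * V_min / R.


P_max = (OCV - V_min) * V_min / R = (3.679 - 2.677) * 2.677 / 0.0908 = 1.002 * 2.677 / 0.0908 = 29.54 W

29.54 W


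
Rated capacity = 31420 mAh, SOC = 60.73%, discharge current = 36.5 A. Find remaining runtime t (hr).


Convert: C_total = 31420 mAh = 31.42 Ah
Step 1: remaining = SOC/100 * C_total = 60.73/100 * 31.42 = 19.081 Ah
Step 2: t = remaining / I = 19.081 / 36.5 = 0.5228 hr

0.5228 hr


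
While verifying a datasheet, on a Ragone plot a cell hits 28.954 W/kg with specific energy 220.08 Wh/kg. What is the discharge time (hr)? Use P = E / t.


t = E / P = 220.08 / 28.954 = 7.601 hr

7.601 hr


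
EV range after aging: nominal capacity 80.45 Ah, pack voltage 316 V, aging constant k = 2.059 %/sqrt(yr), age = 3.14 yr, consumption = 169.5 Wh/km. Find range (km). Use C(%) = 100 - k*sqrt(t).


Step 1: capacity retention = 100 - 2.059 * sqrt(3.14) = 100 - 2.059 * 1.772 = 96.351%
Step 2: C_now = 80.45 * 96.351/100 = 77.514 Ah
Step 3: E_pack = V * C_now = 316 * 77.514 = 24494 Wh
Step 4: range = E_pack / consumption = 24494 / 169.5 = 144.5 km

144.5 km


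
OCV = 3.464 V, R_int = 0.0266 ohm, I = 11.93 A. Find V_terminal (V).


IR drop = 11.93 * 0.0266 = 0.31734 V
V = 3.464 - 0.31734 = 3.147 V

3.147 V


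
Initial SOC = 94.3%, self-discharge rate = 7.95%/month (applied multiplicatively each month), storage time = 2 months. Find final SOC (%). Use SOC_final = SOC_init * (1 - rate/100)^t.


Monthly retention factor = 1 - 7.95/100 = 0.9205
Over 2 months: factor^2 = 0.84732
SOC_final = 94.3 * 0.84732 = 79.90%

79.90%


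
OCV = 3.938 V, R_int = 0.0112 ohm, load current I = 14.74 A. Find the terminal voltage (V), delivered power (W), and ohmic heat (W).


Step 1: V_terminal = OCV - I*R = 3.938 - 14.74 * 0.0112 = 3.7729 V
Step 2: P_out = V_terminal * I = 3.7729 * 14.74 = 55.61 W
Step 3: Q = I^2 * R = 14.74^2 * 0.0112 = 2.433 W

V=3.7729 V, P=55.61 W, Q=2.433 W


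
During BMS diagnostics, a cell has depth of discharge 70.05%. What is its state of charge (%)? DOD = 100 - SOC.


SOC = 100 - DOD = 100 - 70.05 = 29.95%

29.95%


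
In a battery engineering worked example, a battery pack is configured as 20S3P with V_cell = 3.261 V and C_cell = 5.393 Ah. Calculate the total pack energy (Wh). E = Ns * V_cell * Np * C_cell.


V_pack = 20 * 3.261 = 65.22 V
C_pack = 3 * 5.393 = 16.179 Ah
E = V_pack * C_pack = 65.22 * 16.179 = 1055 Wh

1055 Wh


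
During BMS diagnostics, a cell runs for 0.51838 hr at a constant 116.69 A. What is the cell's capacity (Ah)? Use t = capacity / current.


C = I * t = 116.69 * 0.51838 = 60.49 Ah

60.49 Ah


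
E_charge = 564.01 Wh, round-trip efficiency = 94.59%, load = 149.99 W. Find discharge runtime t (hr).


Step 1: E_discharge = eta/100 * E_charge = 94.59/100 * 564.01 = 533.5 Wh
Step 2: t = E_discharge / P = 533.5 / 149.99 = 3.557 hr

3.557 hr


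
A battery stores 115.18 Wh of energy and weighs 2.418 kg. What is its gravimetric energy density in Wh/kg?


Specific energy = 115.18 Wh / 2.418 kg = 47.63 Wh/kg

47.63 Wh/kg


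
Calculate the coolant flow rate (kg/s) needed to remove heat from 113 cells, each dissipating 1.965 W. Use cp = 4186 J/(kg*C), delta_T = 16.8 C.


Step 1: Total heat Q = 113 * 1.965 W = 222.05 W
Step 2: denom = cp * dT = 4186 * 16.8 = 70325
Step 3: m_dot = 222.05 / 70325 = 0.003157 kg/s

0.003157 kg/s


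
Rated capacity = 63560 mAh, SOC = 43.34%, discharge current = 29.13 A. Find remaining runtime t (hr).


Convert: C_total = 63560 mAh = 63.56 Ah
Step 1: remaining = SOC/100 * C_total = 43.34/100 * 63.56 = 27.547 Ah
Step 2: t = remaining / I = 27.547 / 29.13 = 0.9457 hr

0.9457 hr


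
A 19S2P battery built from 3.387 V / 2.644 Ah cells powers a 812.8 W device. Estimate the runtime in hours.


Step 1: E_pack = Ns * V_cell * Np * C_cell = 19 * 3.387 * 2 * 2.644 = 340.3 Wh
Step 2: t = E_pack / P = 340.3 / 812.8 = 0.4187 hr

0.4187 hr


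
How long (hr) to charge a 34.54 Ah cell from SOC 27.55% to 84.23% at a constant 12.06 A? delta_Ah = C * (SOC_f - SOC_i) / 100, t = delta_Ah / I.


delta_Ah = 34.54 * (84.23 - 27.55) / 100 = 19.577 Ah
t = delta_Ah / I = 19.577 / 12.06 = 1.623 hr

1.623 hr


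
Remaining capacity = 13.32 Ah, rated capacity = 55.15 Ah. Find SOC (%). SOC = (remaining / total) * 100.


SOC = (remaining / total) * 100 = (13.32 / 55.15) * 100 = 24.15%

24.15%


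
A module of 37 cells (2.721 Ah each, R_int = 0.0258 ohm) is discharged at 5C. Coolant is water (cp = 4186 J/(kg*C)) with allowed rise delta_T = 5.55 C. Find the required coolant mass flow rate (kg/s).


Step 1: I = 5 * 2.721 = 13.605 A
Step 2: Q_cell = I^2 * R = 13.605^2 * 0.0258 = 4.7755 W
Step 3: Q_total = 37 * 4.7755 = 176.69 W
Step 4: m_dot = Q_total / (cp * dT) = 176.69 / (4186 * 5.55) = 0.007605 kg/s

0.007605 kg/s


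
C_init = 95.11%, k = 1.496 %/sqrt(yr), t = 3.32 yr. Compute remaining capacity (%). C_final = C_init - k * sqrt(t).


sqrt(t) = sqrt(3.32) = 1.8221
C_final = 95.11 - 1.496 * 1.8221 = 92.38%

92.38%


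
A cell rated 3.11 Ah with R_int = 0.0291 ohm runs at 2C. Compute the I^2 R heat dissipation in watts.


Step 1: I = C_rate * capacity = 2 * 3.11 = 6.22 A
Step 2: Q = I^2 * R = 6.22^2 * 0.0291 = 38.688 * 0.0291 = 1.126 W

1.126 W


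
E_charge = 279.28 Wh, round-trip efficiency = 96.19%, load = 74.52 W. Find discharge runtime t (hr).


Step 1: E_discharge = eta/100 * E_charge = 96.19/100 * 279.28 = 268.64 Wh
Step 2: t = E_discharge / P = 268.64 / 74.52 = 3.605 hr

3.605 hr


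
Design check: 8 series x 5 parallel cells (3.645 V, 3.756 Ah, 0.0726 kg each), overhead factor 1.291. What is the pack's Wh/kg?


Step 1: V_pack = 8 * 3.645 = 29.16 V
Step 2: C_pack = 5 * 3.756 = 18.78 Ah
Step 3: E_pack = V_pack * C_pack = 29.16 * 18.78 = 547.62 Wh
Step 4: m_pack = 8 * 5 * 0.0726 * 1.291 = 3.7491 kg
Step 5: ED = E_pack / m_pack = 547.62 / 3.7491 = 146.1 Wh/kg

146.1 Wh/kg


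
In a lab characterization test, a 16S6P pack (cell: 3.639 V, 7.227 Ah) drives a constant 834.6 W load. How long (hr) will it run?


Step 1: E_pack = Ns * V_cell * Np * C_cell = 16 * 3.639 * 6 * 7.227 = 2524.7 Wh
Step 2: t = E_pack / P = 2524.7 / 834.6 = 3.025 hr

3.025 hr


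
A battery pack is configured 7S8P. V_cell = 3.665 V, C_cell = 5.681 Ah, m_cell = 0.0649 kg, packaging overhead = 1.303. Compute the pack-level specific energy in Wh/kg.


Step 1: V_pack = 7 * 3.665 = 25.655 V
Step 2: C_pack = 8 * 5.681 = 45.448 Ah
Step 3: E_pack = V_pack * C_pack = 25.655 * 45.448 = 1166 Wh
Step 4: m_pack = 7 * 8 * 0.0649 * 1.303 = 4.7356 kg
Step 5: ED = E_pack / m_pack = 1166 / 4.7356 = 246.2 Wh/kg

246.2 Wh/kg


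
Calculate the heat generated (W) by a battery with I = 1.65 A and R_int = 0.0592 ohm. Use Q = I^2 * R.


Q = I^2 * R = 1.65^2 * 0.0592 = 0.1612 W

0.1612 W


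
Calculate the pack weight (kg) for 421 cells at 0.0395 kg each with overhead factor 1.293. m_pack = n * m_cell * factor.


Cell mass sum = 421 * 0.0395 = 16.63 kg
With overhead 1.293: m_pack = 16.63 * 1.293 = 21.50 kg

21.50 kg


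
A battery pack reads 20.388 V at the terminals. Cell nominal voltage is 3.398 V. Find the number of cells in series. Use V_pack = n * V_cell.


Rearranging: n = V_pack / V_cell = 20.388 / 3.398 = 6 cells

6


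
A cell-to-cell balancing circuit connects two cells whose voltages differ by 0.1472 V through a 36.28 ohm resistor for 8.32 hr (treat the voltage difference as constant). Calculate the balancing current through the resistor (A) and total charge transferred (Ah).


I_bal = dV / R = 0.1472 / 36.28 = 0.0040573 A
Q = I_bal * t = 0.0040573 * 8.32 = 0.03376 Ah

I=0.0040573 A, Q=0.03376 Ah


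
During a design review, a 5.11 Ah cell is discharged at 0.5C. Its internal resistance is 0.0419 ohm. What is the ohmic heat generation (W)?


Step 1: I = C_rate * capacity = 0.5 * 5.11 = 2.555 A
Step 2: Q = I^2 * R = 2.555^2 * 0.0419 = 6.528 * 0.0419 = 0.2735 W

0.2735 W


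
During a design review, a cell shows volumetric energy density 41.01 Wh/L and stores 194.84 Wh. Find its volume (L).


V = E / ED = 194.84 / 41.01 = 4.751 L

4.751 L


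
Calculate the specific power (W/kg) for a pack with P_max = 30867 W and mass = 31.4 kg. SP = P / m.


SP = P / m = 30867 / 31.4 = 983.0 W/kg

983.0 W/kg


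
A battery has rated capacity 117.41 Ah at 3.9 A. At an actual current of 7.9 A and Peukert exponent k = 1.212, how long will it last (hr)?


t_rated = C / I_rated = 117.41 / 3.9 = 30.105 hr
(I_rated/I)^k = (0.49367)^1.212 = 0.42506
t = t_rated * (I_rated/I)^k = 30.105 * 0.42506 = 12.80 hr

12.80 hr


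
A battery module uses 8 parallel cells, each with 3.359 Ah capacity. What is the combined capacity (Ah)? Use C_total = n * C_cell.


C_total = 8 * 3.359 = 26.872 Ah

26.872 Ah


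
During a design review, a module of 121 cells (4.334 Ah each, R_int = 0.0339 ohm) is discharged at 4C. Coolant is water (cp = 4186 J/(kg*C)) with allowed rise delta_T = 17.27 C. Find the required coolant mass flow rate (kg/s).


Step 1: I = 4 * 4.334 = 17.336 A
Step 2: Q_cell = I^2 * R = 17.336^2 * 0.0339 = 10.188 W
Step 3: Q_total = 121 * 10.188 = 1232.7 W
Step 4: m_dot = Q_total / (cp * dT) = 1232.7 / (4186 * 17.27) = 0.01705 kg/s

0.01705 kg/s


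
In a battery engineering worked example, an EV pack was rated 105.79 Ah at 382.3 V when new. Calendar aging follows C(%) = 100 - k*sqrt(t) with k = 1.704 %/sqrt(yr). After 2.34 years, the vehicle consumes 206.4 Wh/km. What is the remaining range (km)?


Step 1: capacity retention = 100 - 1.704 * sqrt(2.34) = 100 - 1.704 * 1.5297 = 97.393%
Step 2: C_now = 105.79 * 97.393/100 = 103.03 Ah
Step 3: E_pack = V * C_now = 382.3 * 103.03 = 39388 Wh
Step 4: range = E_pack / consumption = 39388 / 206.4 = 190.8 km

190.8 km


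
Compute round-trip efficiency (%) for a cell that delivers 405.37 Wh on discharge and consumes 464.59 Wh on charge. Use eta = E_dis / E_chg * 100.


Round-trip efficiency = 405.37/464.59 * 100% = 87.25%

87.25%


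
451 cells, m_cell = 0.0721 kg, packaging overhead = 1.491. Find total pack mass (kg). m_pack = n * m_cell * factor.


m_pack = n * m_cell * overhead = 451 * 0.0721 * 1.491 = 48.48 kg

48.48 kg


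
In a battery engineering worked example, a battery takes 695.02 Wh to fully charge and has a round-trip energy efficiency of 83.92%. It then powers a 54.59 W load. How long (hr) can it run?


Step 1: E_discharge = eta/100 * E_charge = 83.92/100 * 695.02 = 583.26 Wh
Step 2: t = E_discharge / P = 583.26 / 54.59 = 10.68 hr

10.68 hr


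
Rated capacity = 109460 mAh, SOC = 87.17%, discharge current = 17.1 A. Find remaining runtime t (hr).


Convert: C_total = 109460 mAh = 109.46 Ah
Step 1: remaining = SOC/100 * C_total = 87.17/100 * 109.46 = 95.416 Ah
Step 2: t = remaining / I = 95.416 / 17.1 = 5.580 hr

5.580 hr


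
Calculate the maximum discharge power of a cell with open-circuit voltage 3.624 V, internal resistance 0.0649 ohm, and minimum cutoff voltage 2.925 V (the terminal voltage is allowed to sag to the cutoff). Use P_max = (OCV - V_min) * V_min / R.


P_max = (OCV - V_min) * V_min / R = (3.624 - 2.925) * 2.925 / 0.0649 = 0.699 * 2.925 / 0.0649 = 31.50 W

31.50 W


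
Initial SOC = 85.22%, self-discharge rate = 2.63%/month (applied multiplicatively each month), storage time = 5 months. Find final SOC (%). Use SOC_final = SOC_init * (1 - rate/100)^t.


Monthly retention factor = 1 - 2.63/100 = 0.9737
Over 5 months: factor^5 = 0.87524
SOC_final = 85.22 * 0.87524 = 74.59%

74.59%


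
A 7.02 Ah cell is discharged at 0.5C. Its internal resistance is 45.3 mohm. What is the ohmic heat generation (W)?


Convert: R = 45.3 mohm = 0.0453 ohm
Step 1: I = C_rate * capacity = 0.5 * 7.02 = 3.51 A
Step 2: Q = I^2 * R = 3.51^2 * 0.0453 = 12.32 * 0.0453 = 0.5581 W

0.5581 W


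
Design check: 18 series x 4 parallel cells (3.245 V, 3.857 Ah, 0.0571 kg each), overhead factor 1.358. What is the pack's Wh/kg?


Step 1: V_pack = 18 * 3.245 = 58.41 V
Step 2: C_pack = 4 * 3.857 = 15.428 Ah
Step 3: E_pack = V_pack * C_pack = 58.41 * 15.428 = 901.15 Wh
Step 4: m_pack = 18 * 4 * 0.0571 * 1.358 = 5.583 kg
Step 5: ED = E_pack / m_pack = 901.15 / 5.583 = 161.4 Wh/kg

161.4 Wh/kg


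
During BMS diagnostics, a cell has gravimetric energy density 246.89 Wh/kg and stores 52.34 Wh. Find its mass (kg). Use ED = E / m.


m = E / ED = 52.34 / 246.89 = 0.2120 kg

0.2120 kg


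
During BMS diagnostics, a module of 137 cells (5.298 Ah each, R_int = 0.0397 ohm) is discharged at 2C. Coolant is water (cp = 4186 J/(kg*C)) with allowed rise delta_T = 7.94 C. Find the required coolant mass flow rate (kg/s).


Step 1: I = 2 * 5.298 = 10.596 A
Step 2: Q_cell = I^2 * R = 10.596^2 * 0.0397 = 4.4573 W
Step 3: Q_total = 137 * 4.4573 = 610.65 W
Step 4: m_dot = Q_total / (cp * dT) = 610.65 / (4186 * 7.94) = 0.01837 kg/s

0.01837 kg/s


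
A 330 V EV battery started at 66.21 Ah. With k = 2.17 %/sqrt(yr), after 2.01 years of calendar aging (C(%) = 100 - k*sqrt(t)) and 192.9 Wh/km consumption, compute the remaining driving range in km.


Step 1: capacity retention = 100 - 2.17 * sqrt(2.01) = 100 - 2.17 * 1.4177 = 96.924%
Step 2: C_now = 66.21 * 96.924/100 = 64.173 Ah
Step 3: E_pack = V * C_now = 330 * 64.173 = 21177 Wh
Step 4: range = E_pack / consumption = 21177 / 192.9 = 109.8 km

109.8 km


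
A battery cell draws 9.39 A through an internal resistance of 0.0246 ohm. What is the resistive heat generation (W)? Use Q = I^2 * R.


Q = I^2 * R = 9.39^2 * 0.0246 = 2.169 W

2.169 W


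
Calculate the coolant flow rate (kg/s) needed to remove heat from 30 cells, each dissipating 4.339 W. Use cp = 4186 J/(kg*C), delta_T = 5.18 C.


Step 1: Total heat Q = 30 * 4.339 W = 130.17 W
Step 2: denom = cp * dT = 4186 * 5.18 = 21683
Step 3: m_dot = 130.17 / 21683 = 0.006003 kg/s

0.006003 kg/s


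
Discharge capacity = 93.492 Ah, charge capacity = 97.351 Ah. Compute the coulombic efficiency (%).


eta_c = Q_dis / Q_chg * 100 = 93.492 / 97.351 * 100 = 96.04%

96.04%


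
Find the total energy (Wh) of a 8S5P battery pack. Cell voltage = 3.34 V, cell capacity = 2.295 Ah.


E = Ns * Vcell * Np * Ccell = 8 * 3.34 * 5 * 2.295 = 306.6 Wh

306.6 Wh


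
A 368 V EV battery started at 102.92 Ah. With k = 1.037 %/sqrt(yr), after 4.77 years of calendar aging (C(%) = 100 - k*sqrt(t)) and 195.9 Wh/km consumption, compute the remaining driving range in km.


Step 1: capacity retention = 100 - 1.037 * sqrt(4.77) = 100 - 1.037 * 2.184 = 97.735%
Step 2: C_now = 102.92 * 97.735/100 = 100.59 Ah
Step 3: E_pack = V * C_now = 368 * 100.59 = 37017 Wh
Step 4: range = E_pack / consumption = 37017 / 195.9 = 189.0 km

189.0 km


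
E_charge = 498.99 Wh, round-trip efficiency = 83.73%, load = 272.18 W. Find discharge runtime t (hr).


Step 1: E_discharge = eta/100 * E_charge = 83.73/100 * 498.99 = 417.8 Wh
Step 2: t = E_discharge / P = 417.8 / 272.18 = 1.535 hr

1.535 hr


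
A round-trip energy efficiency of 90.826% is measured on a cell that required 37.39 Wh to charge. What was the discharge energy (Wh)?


E_dis = eta/100 * E_chg = 90.826/100 * 37.39 = 33.96 Wh

33.96 Wh


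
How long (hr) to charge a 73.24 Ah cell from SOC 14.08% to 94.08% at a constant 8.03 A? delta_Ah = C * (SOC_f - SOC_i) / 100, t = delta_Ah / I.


Step 1: dSOC = 94.08% - 14.08% = 80%
Step 2: delta_Ah = 73.24 * 80 / 100 = 58.592 Ah
Step 3: t = 58.592 / 8.03 = 7.297 hr

7.297 hr


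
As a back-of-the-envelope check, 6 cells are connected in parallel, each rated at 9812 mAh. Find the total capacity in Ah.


Convert: C_cell = 9812 mAh = 9.812 Ah
C_total = 6 * 9.812 = 58.872 Ah

58.872 Ah


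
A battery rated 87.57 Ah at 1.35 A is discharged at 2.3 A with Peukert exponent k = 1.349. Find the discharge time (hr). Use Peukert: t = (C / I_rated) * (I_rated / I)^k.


Step 1: t_rated = C / I_rated = 87.57 / 1.35 = 64.867 hr
Step 2: ratio = 1.35 / 2.3 = 0.58696
Step 3: ratio^k = 0.58696^1.349 = 0.48736
Step 4: t = t_rated * ratio^k = 64.867 * 0.48736 = 31.61 hr

31.61 hr


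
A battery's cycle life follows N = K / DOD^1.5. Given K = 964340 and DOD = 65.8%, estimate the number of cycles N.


Step 1: DOD^1.5 = 65.8^1.5 = 533.75
Step 2: N = 964340 / 533.75 = 1807 cycles

1807 cycles


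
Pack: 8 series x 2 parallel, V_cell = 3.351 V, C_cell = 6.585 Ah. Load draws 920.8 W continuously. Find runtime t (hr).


Step 1: E_pack = Ns * V_cell * Np * C_cell = 8 * 3.351 * 2 * 6.585 = 353.06 Wh
Step 2: t = E_pack / P = 353.06 / 920.8 = 0.3834 hr

0.3834 hr


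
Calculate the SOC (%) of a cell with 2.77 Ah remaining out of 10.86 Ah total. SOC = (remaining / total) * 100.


SOC% = 2.77 / 10.86 * 100 = 25.51%

25.51%


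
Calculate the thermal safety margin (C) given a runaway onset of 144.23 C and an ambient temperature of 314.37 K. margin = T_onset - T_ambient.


Convert: T_ambient = 314.37 K = 41.22 C
margin = 144.23 - 41.22 = 103.01 C

103.01 C


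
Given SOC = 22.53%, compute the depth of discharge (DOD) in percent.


DOD = 100 - SOC = 100 - 22.53 = 77.47%

77.47%


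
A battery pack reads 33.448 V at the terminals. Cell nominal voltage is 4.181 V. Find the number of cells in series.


Rearranging: n = V_pack / V_cell = 33.448 / 4.181 = 8 cells

8


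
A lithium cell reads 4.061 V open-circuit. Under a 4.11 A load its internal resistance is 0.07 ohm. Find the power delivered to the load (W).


Step 1: V_terminal = OCV - I*R = 4.061 - 4.11 * 0.07 = 3.7733 V
Step 2: P_out = V_terminal * I = 3.7733 * 4.11 = 15.51 W

15.51 W


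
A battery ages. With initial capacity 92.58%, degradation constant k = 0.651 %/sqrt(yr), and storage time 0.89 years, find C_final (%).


sqrt(t) = sqrt(0.89) = 0.9434
C_final = 92.58 - 0.651 * 0.9434 = 91.97%

91.97%


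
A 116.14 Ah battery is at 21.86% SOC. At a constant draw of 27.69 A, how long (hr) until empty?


Step 1: remaining = SOC/100 * C_total = 21.86/100 * 116.14 = 25.388 Ah
Step 2: t = remaining / I = 25.388 / 27.69 = 0.9169 hr

0.9169 hr


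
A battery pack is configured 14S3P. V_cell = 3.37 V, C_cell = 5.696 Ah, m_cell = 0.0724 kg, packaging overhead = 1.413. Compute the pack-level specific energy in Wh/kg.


Step 1: V_pack = 14 * 3.37 = 47.18 V
Step 2: C_pack = 3 * 5.696 = 17.088 Ah
Step 3: E_pack = V_pack * C_pack = 47.18 * 17.088 = 806.21 Wh
Step 4: m_pack = 14 * 3 * 0.0724 * 1.413 = 4.2967 kg
Step 5: ED = E_pack / m_pack = 806.21 / 4.2967 = 187.6 Wh/kg

187.6 Wh/kg


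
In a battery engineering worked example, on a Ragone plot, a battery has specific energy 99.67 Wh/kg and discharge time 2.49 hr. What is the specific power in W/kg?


P_specific = E / t = 99.67 / 2.49 = 40.03 W/kg

40.03 W/kg


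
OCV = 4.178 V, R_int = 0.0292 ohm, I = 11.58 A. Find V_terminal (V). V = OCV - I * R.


V = OCV - I*R = 4.178 - 11.58 * 0.0292 = 3.840 V

3.840 V


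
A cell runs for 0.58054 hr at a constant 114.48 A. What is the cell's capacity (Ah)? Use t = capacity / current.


C = I * t = 114.48 * 0.58054 = 66.46 Ah

66.46 Ah


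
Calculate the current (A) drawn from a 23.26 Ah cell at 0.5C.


I = C_rate * capacity = 0.5 * 23.26 = 11.63 A

11.63 A


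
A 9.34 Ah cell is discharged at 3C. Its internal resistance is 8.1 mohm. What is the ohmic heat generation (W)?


Convert: R = 8.1 mohm = 0.0081 ohm
Step 1: I = C_rate * capacity = 3 * 9.34 = 28.02 A
Step 2: Q = I^2 * R = 28.02^2 * 0.0081 = 785.12 * 0.0081 = 6.359 W

6.359 W


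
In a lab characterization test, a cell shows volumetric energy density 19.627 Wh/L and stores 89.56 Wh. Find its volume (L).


V = E / ED = 89.56 / 19.627 = 4.563 L

4.563 L


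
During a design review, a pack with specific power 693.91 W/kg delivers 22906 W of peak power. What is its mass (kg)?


m = P / SP = 22906 / 693.91 = 33.01 kg

33.01 kg


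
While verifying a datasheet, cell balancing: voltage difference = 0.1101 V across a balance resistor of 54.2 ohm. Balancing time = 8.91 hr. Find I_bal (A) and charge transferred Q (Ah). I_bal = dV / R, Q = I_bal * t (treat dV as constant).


I_bal = dV / R = 0.1101 / 54.2 = 0.0020314 A
Q = I_bal * t = 0.0020314 * 8.91 = 0.01810 Ah

I=0.0020314 A, Q=0.01810 Ah


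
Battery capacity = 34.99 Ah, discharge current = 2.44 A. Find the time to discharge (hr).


t = capacity / current = 34.99 / 2.44 = 14.34 hr

14.34 hr


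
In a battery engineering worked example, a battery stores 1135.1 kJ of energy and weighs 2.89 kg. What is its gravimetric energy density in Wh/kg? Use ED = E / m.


Convert: E = 1135.1 kJ = 315.31 Wh
ED = E / m = 315.31 / 2.89 = 109.1 Wh/kg

109.1 Wh/kg


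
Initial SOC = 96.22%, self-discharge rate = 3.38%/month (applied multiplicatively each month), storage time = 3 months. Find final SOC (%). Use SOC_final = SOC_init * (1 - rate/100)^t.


decay = (1 - 3.38/100)^3 = 0.90199
SOC_final = 96.22 * 0.90199 = 86.79%

86.79%


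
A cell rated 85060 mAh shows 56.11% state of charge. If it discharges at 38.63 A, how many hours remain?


Convert: C_total = 85060 mAh = 85.06 Ah
Step 1: remaining = SOC/100 * C_total = 56.11/100 * 85.06 = 47.727 Ah
Step 2: t = remaining / I = 47.727 / 38.63 = 1.235 hr

1.235 hr
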